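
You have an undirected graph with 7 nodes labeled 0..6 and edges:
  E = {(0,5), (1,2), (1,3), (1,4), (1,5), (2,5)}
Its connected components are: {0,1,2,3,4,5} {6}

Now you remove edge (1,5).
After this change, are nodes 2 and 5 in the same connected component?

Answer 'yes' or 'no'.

Answer: yes

Derivation:
Initial components: {0,1,2,3,4,5} {6}
Removing edge (1,5): not a bridge — component count unchanged at 2.
New components: {0,1,2,3,4,5} {6}
Are 2 and 5 in the same component? yes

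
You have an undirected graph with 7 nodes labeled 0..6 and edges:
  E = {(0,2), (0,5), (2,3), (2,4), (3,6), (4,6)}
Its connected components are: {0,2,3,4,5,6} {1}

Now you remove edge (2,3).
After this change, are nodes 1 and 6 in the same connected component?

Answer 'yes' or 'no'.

Initial components: {0,2,3,4,5,6} {1}
Removing edge (2,3): not a bridge — component count unchanged at 2.
New components: {0,2,3,4,5,6} {1}
Are 1 and 6 in the same component? no

Answer: no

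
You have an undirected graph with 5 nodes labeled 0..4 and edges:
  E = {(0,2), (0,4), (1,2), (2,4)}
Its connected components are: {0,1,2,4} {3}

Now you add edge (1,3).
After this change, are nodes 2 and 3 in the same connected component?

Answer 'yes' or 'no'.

Initial components: {0,1,2,4} {3}
Adding edge (1,3): merges {0,1,2,4} and {3}.
New components: {0,1,2,3,4}
Are 2 and 3 in the same component? yes

Answer: yes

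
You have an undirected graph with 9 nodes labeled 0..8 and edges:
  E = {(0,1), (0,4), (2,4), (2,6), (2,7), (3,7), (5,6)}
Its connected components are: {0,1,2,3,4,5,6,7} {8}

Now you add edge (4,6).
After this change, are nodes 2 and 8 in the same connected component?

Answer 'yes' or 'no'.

Answer: no

Derivation:
Initial components: {0,1,2,3,4,5,6,7} {8}
Adding edge (4,6): both already in same component {0,1,2,3,4,5,6,7}. No change.
New components: {0,1,2,3,4,5,6,7} {8}
Are 2 and 8 in the same component? no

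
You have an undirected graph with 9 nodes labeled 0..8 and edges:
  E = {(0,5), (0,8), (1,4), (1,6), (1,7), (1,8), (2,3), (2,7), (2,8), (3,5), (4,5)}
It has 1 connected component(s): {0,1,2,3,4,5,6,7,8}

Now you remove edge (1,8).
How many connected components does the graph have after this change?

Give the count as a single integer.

Initial component count: 1
Remove (1,8): not a bridge. Count unchanged: 1.
  After removal, components: {0,1,2,3,4,5,6,7,8}
New component count: 1

Answer: 1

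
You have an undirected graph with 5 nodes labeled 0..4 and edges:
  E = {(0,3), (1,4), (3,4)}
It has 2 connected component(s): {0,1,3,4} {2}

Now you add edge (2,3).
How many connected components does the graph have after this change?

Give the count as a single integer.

Initial component count: 2
Add (2,3): merges two components. Count decreases: 2 -> 1.
New component count: 1

Answer: 1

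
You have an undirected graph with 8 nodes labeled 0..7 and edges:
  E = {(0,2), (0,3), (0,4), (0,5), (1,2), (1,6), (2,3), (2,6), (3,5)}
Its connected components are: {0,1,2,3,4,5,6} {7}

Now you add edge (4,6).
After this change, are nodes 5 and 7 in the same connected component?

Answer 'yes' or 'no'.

Initial components: {0,1,2,3,4,5,6} {7}
Adding edge (4,6): both already in same component {0,1,2,3,4,5,6}. No change.
New components: {0,1,2,3,4,5,6} {7}
Are 5 and 7 in the same component? no

Answer: no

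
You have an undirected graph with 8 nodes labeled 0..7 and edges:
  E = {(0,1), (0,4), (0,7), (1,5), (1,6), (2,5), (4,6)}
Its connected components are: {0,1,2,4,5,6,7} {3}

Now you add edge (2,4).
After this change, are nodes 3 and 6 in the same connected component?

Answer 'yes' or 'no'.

Initial components: {0,1,2,4,5,6,7} {3}
Adding edge (2,4): both already in same component {0,1,2,4,5,6,7}. No change.
New components: {0,1,2,4,5,6,7} {3}
Are 3 and 6 in the same component? no

Answer: no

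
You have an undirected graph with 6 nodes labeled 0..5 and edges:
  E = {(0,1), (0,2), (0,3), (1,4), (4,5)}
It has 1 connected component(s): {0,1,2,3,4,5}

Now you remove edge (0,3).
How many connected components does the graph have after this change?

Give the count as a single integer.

Answer: 2

Derivation:
Initial component count: 1
Remove (0,3): it was a bridge. Count increases: 1 -> 2.
  After removal, components: {0,1,2,4,5} {3}
New component count: 2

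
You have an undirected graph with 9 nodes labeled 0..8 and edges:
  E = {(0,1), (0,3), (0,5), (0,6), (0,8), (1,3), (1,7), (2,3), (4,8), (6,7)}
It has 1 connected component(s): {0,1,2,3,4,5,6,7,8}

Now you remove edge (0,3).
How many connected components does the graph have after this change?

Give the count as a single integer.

Initial component count: 1
Remove (0,3): not a bridge. Count unchanged: 1.
  After removal, components: {0,1,2,3,4,5,6,7,8}
New component count: 1

Answer: 1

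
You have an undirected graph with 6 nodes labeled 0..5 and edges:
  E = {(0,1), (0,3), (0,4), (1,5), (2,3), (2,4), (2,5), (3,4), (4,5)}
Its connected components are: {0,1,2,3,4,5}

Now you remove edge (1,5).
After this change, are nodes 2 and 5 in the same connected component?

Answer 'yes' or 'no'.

Initial components: {0,1,2,3,4,5}
Removing edge (1,5): not a bridge — component count unchanged at 1.
New components: {0,1,2,3,4,5}
Are 2 and 5 in the same component? yes

Answer: yes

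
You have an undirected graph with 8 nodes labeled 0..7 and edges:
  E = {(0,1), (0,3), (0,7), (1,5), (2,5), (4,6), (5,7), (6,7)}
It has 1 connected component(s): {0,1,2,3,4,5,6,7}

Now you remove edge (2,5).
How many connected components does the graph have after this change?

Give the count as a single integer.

Answer: 2

Derivation:
Initial component count: 1
Remove (2,5): it was a bridge. Count increases: 1 -> 2.
  After removal, components: {0,1,3,4,5,6,7} {2}
New component count: 2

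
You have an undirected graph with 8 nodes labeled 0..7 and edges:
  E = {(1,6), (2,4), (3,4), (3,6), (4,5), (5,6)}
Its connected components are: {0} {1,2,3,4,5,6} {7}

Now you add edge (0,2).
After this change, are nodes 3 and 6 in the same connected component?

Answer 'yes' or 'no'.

Initial components: {0} {1,2,3,4,5,6} {7}
Adding edge (0,2): merges {0} and {1,2,3,4,5,6}.
New components: {0,1,2,3,4,5,6} {7}
Are 3 and 6 in the same component? yes

Answer: yes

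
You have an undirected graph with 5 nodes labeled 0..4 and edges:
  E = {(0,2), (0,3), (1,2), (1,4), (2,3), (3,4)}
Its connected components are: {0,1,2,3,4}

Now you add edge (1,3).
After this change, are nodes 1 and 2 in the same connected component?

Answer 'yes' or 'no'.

Initial components: {0,1,2,3,4}
Adding edge (1,3): both already in same component {0,1,2,3,4}. No change.
New components: {0,1,2,3,4}
Are 1 and 2 in the same component? yes

Answer: yes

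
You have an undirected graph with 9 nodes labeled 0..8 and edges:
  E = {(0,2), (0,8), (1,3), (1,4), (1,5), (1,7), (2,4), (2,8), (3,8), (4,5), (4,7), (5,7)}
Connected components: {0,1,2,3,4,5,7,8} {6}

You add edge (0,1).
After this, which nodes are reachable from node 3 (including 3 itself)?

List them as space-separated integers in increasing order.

Answer: 0 1 2 3 4 5 7 8

Derivation:
Before: nodes reachable from 3: {0,1,2,3,4,5,7,8}
Adding (0,1): both endpoints already in same component. Reachability from 3 unchanged.
After: nodes reachable from 3: {0,1,2,3,4,5,7,8}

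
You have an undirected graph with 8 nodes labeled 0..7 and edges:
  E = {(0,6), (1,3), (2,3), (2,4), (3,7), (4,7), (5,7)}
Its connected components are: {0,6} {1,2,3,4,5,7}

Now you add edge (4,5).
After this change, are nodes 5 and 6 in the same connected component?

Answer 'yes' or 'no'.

Initial components: {0,6} {1,2,3,4,5,7}
Adding edge (4,5): both already in same component {1,2,3,4,5,7}. No change.
New components: {0,6} {1,2,3,4,5,7}
Are 5 and 6 in the same component? no

Answer: no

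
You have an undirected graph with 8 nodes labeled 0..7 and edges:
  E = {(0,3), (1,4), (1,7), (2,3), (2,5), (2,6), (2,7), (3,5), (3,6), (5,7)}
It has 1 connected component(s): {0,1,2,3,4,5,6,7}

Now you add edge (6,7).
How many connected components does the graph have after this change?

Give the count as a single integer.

Answer: 1

Derivation:
Initial component count: 1
Add (6,7): endpoints already in same component. Count unchanged: 1.
New component count: 1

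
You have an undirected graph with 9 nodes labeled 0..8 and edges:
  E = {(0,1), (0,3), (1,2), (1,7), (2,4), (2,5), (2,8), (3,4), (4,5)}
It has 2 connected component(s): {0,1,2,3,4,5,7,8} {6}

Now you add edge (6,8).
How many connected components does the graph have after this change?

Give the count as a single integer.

Initial component count: 2
Add (6,8): merges two components. Count decreases: 2 -> 1.
New component count: 1

Answer: 1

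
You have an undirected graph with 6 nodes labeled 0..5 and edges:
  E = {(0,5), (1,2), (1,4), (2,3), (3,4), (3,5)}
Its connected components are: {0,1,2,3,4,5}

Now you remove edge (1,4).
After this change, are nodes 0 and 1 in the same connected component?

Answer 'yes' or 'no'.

Answer: yes

Derivation:
Initial components: {0,1,2,3,4,5}
Removing edge (1,4): not a bridge — component count unchanged at 1.
New components: {0,1,2,3,4,5}
Are 0 and 1 in the same component? yes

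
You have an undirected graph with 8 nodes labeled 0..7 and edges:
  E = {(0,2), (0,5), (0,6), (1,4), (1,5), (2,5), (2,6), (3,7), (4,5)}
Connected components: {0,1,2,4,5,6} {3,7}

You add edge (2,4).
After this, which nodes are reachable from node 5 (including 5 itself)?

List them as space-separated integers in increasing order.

Answer: 0 1 2 4 5 6

Derivation:
Before: nodes reachable from 5: {0,1,2,4,5,6}
Adding (2,4): both endpoints already in same component. Reachability from 5 unchanged.
After: nodes reachable from 5: {0,1,2,4,5,6}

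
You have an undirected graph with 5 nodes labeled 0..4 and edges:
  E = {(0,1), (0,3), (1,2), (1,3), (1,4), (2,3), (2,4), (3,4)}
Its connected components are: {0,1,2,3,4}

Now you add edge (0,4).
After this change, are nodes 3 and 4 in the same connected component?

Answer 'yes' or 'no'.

Initial components: {0,1,2,3,4}
Adding edge (0,4): both already in same component {0,1,2,3,4}. No change.
New components: {0,1,2,3,4}
Are 3 and 4 in the same component? yes

Answer: yes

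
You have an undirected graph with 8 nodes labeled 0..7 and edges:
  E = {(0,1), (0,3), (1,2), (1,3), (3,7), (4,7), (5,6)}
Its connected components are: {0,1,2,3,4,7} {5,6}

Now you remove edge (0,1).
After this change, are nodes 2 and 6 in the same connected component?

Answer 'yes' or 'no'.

Answer: no

Derivation:
Initial components: {0,1,2,3,4,7} {5,6}
Removing edge (0,1): not a bridge — component count unchanged at 2.
New components: {0,1,2,3,4,7} {5,6}
Are 2 and 6 in the same component? no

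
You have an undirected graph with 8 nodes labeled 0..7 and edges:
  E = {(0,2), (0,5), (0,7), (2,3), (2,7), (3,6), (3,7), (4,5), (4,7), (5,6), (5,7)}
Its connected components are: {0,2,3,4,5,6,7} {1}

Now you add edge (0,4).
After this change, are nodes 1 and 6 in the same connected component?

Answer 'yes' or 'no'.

Answer: no

Derivation:
Initial components: {0,2,3,4,5,6,7} {1}
Adding edge (0,4): both already in same component {0,2,3,4,5,6,7}. No change.
New components: {0,2,3,4,5,6,7} {1}
Are 1 and 6 in the same component? no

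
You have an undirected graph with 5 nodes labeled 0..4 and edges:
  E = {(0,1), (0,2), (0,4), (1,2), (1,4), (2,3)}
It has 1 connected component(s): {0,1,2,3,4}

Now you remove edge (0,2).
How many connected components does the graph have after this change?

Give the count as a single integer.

Initial component count: 1
Remove (0,2): not a bridge. Count unchanged: 1.
  After removal, components: {0,1,2,3,4}
New component count: 1

Answer: 1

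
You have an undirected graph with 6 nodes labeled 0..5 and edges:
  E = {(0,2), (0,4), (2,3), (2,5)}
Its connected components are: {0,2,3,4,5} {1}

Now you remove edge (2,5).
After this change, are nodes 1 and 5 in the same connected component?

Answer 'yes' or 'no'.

Answer: no

Derivation:
Initial components: {0,2,3,4,5} {1}
Removing edge (2,5): it was a bridge — component count 2 -> 3.
New components: {0,2,3,4} {1} {5}
Are 1 and 5 in the same component? no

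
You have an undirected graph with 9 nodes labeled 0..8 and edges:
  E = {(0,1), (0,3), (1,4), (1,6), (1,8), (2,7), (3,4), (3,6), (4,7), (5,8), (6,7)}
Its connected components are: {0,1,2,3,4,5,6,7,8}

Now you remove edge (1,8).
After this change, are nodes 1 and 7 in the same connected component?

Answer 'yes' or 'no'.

Answer: yes

Derivation:
Initial components: {0,1,2,3,4,5,6,7,8}
Removing edge (1,8): it was a bridge — component count 1 -> 2.
New components: {0,1,2,3,4,6,7} {5,8}
Are 1 and 7 in the same component? yes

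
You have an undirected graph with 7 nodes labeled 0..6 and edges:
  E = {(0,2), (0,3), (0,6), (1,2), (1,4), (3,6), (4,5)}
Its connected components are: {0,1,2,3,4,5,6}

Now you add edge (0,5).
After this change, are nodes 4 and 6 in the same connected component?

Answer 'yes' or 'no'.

Answer: yes

Derivation:
Initial components: {0,1,2,3,4,5,6}
Adding edge (0,5): both already in same component {0,1,2,3,4,5,6}. No change.
New components: {0,1,2,3,4,5,6}
Are 4 and 6 in the same component? yes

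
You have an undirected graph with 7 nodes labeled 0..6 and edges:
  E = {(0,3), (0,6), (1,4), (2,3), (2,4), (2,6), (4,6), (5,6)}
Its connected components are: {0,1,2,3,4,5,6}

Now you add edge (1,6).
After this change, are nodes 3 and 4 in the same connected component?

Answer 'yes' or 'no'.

Answer: yes

Derivation:
Initial components: {0,1,2,3,4,5,6}
Adding edge (1,6): both already in same component {0,1,2,3,4,5,6}. No change.
New components: {0,1,2,3,4,5,6}
Are 3 and 4 in the same component? yes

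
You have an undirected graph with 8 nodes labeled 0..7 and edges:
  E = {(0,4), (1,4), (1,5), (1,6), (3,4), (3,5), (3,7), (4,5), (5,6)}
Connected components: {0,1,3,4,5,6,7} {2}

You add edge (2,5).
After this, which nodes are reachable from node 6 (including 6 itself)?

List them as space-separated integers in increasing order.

Answer: 0 1 2 3 4 5 6 7

Derivation:
Before: nodes reachable from 6: {0,1,3,4,5,6,7}
Adding (2,5): merges 6's component with another. Reachability grows.
After: nodes reachable from 6: {0,1,2,3,4,5,6,7}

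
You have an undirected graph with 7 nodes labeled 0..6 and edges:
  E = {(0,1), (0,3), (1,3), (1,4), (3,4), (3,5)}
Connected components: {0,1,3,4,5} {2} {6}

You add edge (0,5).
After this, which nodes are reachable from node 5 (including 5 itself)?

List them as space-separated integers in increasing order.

Before: nodes reachable from 5: {0,1,3,4,5}
Adding (0,5): both endpoints already in same component. Reachability from 5 unchanged.
After: nodes reachable from 5: {0,1,3,4,5}

Answer: 0 1 3 4 5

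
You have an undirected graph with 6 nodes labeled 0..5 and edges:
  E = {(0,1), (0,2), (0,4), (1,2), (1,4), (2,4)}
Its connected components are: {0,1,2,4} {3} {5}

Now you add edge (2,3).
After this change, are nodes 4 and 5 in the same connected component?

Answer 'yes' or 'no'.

Answer: no

Derivation:
Initial components: {0,1,2,4} {3} {5}
Adding edge (2,3): merges {0,1,2,4} and {3}.
New components: {0,1,2,3,4} {5}
Are 4 and 5 in the same component? no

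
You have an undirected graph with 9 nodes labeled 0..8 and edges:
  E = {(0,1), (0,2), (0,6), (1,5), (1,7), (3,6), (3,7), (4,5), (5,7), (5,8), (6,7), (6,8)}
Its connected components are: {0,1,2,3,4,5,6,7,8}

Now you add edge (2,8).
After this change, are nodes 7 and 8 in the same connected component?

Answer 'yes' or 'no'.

Initial components: {0,1,2,3,4,5,6,7,8}
Adding edge (2,8): both already in same component {0,1,2,3,4,5,6,7,8}. No change.
New components: {0,1,2,3,4,5,6,7,8}
Are 7 and 8 in the same component? yes

Answer: yes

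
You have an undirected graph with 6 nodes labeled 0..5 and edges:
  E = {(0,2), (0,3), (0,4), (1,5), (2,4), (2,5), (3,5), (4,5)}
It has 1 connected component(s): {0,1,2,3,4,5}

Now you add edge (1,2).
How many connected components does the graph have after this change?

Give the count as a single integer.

Answer: 1

Derivation:
Initial component count: 1
Add (1,2): endpoints already in same component. Count unchanged: 1.
New component count: 1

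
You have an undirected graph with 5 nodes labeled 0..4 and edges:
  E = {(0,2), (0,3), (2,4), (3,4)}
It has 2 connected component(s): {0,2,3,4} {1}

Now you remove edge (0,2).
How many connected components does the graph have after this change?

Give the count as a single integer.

Initial component count: 2
Remove (0,2): not a bridge. Count unchanged: 2.
  After removal, components: {0,2,3,4} {1}
New component count: 2

Answer: 2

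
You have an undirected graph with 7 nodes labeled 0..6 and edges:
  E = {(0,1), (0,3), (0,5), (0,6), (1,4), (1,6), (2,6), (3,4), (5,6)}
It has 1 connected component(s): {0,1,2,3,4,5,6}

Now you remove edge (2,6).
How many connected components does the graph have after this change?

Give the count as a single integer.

Answer: 2

Derivation:
Initial component count: 1
Remove (2,6): it was a bridge. Count increases: 1 -> 2.
  After removal, components: {0,1,3,4,5,6} {2}
New component count: 2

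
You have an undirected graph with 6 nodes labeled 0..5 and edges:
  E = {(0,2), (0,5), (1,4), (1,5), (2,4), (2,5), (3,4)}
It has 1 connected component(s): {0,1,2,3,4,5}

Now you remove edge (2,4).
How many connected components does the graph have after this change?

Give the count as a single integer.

Answer: 1

Derivation:
Initial component count: 1
Remove (2,4): not a bridge. Count unchanged: 1.
  After removal, components: {0,1,2,3,4,5}
New component count: 1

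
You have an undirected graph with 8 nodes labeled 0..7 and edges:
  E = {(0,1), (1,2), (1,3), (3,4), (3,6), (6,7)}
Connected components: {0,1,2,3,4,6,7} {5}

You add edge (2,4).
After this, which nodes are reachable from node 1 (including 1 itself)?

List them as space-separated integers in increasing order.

Answer: 0 1 2 3 4 6 7

Derivation:
Before: nodes reachable from 1: {0,1,2,3,4,6,7}
Adding (2,4): both endpoints already in same component. Reachability from 1 unchanged.
After: nodes reachable from 1: {0,1,2,3,4,6,7}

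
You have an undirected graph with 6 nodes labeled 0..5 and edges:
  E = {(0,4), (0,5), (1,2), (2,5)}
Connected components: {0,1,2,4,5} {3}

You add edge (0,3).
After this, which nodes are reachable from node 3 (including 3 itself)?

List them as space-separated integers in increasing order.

Answer: 0 1 2 3 4 5

Derivation:
Before: nodes reachable from 3: {3}
Adding (0,3): merges 3's component with another. Reachability grows.
After: nodes reachable from 3: {0,1,2,3,4,5}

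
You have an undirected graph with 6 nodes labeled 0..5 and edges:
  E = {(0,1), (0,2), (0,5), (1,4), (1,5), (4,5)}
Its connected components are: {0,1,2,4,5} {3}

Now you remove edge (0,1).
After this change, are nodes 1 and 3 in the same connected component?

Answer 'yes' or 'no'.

Answer: no

Derivation:
Initial components: {0,1,2,4,5} {3}
Removing edge (0,1): not a bridge — component count unchanged at 2.
New components: {0,1,2,4,5} {3}
Are 1 and 3 in the same component? no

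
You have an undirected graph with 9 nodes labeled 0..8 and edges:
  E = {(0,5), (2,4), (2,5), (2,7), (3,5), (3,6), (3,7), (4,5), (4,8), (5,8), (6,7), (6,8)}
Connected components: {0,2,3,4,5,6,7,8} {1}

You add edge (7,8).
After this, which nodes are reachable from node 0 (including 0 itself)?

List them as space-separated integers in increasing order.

Answer: 0 2 3 4 5 6 7 8

Derivation:
Before: nodes reachable from 0: {0,2,3,4,5,6,7,8}
Adding (7,8): both endpoints already in same component. Reachability from 0 unchanged.
After: nodes reachable from 0: {0,2,3,4,5,6,7,8}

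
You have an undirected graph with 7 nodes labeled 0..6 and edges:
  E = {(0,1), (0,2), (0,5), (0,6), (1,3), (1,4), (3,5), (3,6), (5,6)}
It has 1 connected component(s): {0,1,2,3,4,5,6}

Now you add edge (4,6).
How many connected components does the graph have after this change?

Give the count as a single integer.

Initial component count: 1
Add (4,6): endpoints already in same component. Count unchanged: 1.
New component count: 1

Answer: 1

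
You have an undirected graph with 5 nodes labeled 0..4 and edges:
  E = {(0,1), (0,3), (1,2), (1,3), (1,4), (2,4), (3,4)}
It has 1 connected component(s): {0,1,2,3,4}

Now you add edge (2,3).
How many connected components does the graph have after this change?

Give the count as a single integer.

Initial component count: 1
Add (2,3): endpoints already in same component. Count unchanged: 1.
New component count: 1

Answer: 1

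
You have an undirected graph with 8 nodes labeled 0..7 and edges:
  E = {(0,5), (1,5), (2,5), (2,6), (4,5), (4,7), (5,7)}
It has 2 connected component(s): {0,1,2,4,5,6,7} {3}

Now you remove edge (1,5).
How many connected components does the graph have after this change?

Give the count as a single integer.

Answer: 3

Derivation:
Initial component count: 2
Remove (1,5): it was a bridge. Count increases: 2 -> 3.
  After removal, components: {0,2,4,5,6,7} {1} {3}
New component count: 3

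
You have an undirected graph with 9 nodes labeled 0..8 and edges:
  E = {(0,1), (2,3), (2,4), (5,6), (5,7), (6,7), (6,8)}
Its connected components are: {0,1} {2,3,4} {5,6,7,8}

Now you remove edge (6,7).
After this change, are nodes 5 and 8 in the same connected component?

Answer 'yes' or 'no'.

Answer: yes

Derivation:
Initial components: {0,1} {2,3,4} {5,6,7,8}
Removing edge (6,7): not a bridge — component count unchanged at 3.
New components: {0,1} {2,3,4} {5,6,7,8}
Are 5 and 8 in the same component? yes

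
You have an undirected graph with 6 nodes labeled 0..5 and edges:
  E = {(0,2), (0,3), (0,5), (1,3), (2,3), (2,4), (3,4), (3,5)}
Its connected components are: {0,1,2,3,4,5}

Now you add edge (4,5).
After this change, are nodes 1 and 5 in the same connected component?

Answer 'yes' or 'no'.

Answer: yes

Derivation:
Initial components: {0,1,2,3,4,5}
Adding edge (4,5): both already in same component {0,1,2,3,4,5}. No change.
New components: {0,1,2,3,4,5}
Are 1 and 5 in the same component? yes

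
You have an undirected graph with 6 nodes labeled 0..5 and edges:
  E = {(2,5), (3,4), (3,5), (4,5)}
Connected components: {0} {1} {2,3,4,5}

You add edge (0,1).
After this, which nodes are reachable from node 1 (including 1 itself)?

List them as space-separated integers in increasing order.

Before: nodes reachable from 1: {1}
Adding (0,1): merges 1's component with another. Reachability grows.
After: nodes reachable from 1: {0,1}

Answer: 0 1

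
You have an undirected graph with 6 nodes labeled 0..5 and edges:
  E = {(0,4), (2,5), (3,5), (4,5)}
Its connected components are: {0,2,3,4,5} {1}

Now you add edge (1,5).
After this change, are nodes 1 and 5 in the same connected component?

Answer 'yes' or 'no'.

Initial components: {0,2,3,4,5} {1}
Adding edge (1,5): merges {1} and {0,2,3,4,5}.
New components: {0,1,2,3,4,5}
Are 1 and 5 in the same component? yes

Answer: yes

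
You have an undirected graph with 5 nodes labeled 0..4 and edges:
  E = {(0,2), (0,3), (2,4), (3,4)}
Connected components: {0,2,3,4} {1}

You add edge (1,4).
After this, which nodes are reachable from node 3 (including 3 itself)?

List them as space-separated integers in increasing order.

Before: nodes reachable from 3: {0,2,3,4}
Adding (1,4): merges 3's component with another. Reachability grows.
After: nodes reachable from 3: {0,1,2,3,4}

Answer: 0 1 2 3 4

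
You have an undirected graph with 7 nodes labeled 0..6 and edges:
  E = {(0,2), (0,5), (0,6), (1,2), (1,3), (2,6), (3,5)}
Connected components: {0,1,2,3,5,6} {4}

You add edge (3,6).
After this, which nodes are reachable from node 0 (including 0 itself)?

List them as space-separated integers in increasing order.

Before: nodes reachable from 0: {0,1,2,3,5,6}
Adding (3,6): both endpoints already in same component. Reachability from 0 unchanged.
After: nodes reachable from 0: {0,1,2,3,5,6}

Answer: 0 1 2 3 5 6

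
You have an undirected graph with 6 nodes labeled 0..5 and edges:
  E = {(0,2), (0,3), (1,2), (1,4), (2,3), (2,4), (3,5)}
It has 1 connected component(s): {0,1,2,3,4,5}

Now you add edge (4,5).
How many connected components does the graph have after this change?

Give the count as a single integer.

Answer: 1

Derivation:
Initial component count: 1
Add (4,5): endpoints already in same component. Count unchanged: 1.
New component count: 1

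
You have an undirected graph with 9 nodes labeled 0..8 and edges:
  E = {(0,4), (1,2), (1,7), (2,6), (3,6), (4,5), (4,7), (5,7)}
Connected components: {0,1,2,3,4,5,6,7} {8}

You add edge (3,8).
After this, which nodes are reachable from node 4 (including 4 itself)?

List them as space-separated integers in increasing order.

Answer: 0 1 2 3 4 5 6 7 8

Derivation:
Before: nodes reachable from 4: {0,1,2,3,4,5,6,7}
Adding (3,8): merges 4's component with another. Reachability grows.
After: nodes reachable from 4: {0,1,2,3,4,5,6,7,8}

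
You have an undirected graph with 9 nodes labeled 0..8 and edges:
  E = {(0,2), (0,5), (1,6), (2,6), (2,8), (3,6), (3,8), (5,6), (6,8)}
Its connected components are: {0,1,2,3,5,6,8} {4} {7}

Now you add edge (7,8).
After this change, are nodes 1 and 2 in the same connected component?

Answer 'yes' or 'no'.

Initial components: {0,1,2,3,5,6,8} {4} {7}
Adding edge (7,8): merges {7} and {0,1,2,3,5,6,8}.
New components: {0,1,2,3,5,6,7,8} {4}
Are 1 and 2 in the same component? yes

Answer: yes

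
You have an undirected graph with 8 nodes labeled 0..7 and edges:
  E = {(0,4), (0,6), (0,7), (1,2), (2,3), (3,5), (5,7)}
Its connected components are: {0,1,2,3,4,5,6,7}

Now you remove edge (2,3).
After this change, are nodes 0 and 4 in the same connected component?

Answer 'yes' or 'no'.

Initial components: {0,1,2,3,4,5,6,7}
Removing edge (2,3): it was a bridge — component count 1 -> 2.
New components: {0,3,4,5,6,7} {1,2}
Are 0 and 4 in the same component? yes

Answer: yes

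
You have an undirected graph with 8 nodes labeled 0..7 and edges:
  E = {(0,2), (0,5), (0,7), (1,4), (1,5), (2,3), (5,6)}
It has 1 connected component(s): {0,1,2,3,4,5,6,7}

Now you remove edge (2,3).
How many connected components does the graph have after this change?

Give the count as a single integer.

Answer: 2

Derivation:
Initial component count: 1
Remove (2,3): it was a bridge. Count increases: 1 -> 2.
  After removal, components: {0,1,2,4,5,6,7} {3}
New component count: 2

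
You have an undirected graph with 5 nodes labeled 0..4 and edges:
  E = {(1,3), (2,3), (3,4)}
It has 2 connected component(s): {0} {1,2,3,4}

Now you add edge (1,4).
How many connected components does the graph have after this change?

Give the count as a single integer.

Initial component count: 2
Add (1,4): endpoints already in same component. Count unchanged: 2.
New component count: 2

Answer: 2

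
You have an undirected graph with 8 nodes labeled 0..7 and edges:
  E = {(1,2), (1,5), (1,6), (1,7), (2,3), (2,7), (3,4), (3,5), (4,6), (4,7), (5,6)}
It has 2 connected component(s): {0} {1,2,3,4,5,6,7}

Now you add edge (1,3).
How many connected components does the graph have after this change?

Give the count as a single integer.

Initial component count: 2
Add (1,3): endpoints already in same component. Count unchanged: 2.
New component count: 2

Answer: 2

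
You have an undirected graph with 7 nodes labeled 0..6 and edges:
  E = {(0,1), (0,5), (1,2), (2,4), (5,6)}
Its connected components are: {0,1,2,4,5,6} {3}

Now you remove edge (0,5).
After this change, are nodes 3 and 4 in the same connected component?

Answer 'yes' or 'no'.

Answer: no

Derivation:
Initial components: {0,1,2,4,5,6} {3}
Removing edge (0,5): it was a bridge — component count 2 -> 3.
New components: {0,1,2,4} {3} {5,6}
Are 3 and 4 in the same component? no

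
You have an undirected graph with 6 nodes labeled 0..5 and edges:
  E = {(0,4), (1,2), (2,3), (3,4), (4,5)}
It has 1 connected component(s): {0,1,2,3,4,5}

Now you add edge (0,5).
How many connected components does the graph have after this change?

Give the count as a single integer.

Answer: 1

Derivation:
Initial component count: 1
Add (0,5): endpoints already in same component. Count unchanged: 1.
New component count: 1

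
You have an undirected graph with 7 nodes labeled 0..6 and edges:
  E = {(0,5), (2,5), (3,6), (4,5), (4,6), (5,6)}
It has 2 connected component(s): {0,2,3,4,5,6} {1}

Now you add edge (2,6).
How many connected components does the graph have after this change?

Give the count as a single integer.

Answer: 2

Derivation:
Initial component count: 2
Add (2,6): endpoints already in same component. Count unchanged: 2.
New component count: 2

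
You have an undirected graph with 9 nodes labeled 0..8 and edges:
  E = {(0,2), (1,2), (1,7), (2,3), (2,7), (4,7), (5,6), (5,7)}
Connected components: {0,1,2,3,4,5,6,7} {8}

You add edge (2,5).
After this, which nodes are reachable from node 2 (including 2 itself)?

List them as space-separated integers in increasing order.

Before: nodes reachable from 2: {0,1,2,3,4,5,6,7}
Adding (2,5): both endpoints already in same component. Reachability from 2 unchanged.
After: nodes reachable from 2: {0,1,2,3,4,5,6,7}

Answer: 0 1 2 3 4 5 6 7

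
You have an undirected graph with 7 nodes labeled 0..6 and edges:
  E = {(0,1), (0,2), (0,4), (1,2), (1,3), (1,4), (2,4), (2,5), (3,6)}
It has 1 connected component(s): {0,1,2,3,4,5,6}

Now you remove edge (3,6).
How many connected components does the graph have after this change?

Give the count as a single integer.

Answer: 2

Derivation:
Initial component count: 1
Remove (3,6): it was a bridge. Count increases: 1 -> 2.
  After removal, components: {0,1,2,3,4,5} {6}
New component count: 2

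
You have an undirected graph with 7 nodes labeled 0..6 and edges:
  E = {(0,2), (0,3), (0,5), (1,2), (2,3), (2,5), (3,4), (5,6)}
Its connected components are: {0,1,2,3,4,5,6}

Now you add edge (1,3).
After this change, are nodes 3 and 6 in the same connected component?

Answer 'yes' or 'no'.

Initial components: {0,1,2,3,4,5,6}
Adding edge (1,3): both already in same component {0,1,2,3,4,5,6}. No change.
New components: {0,1,2,3,4,5,6}
Are 3 and 6 in the same component? yes

Answer: yes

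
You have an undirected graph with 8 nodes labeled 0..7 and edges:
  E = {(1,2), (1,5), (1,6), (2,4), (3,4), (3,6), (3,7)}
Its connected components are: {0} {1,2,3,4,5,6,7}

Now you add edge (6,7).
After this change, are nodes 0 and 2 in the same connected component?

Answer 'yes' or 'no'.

Answer: no

Derivation:
Initial components: {0} {1,2,3,4,5,6,7}
Adding edge (6,7): both already in same component {1,2,3,4,5,6,7}. No change.
New components: {0} {1,2,3,4,5,6,7}
Are 0 and 2 in the same component? no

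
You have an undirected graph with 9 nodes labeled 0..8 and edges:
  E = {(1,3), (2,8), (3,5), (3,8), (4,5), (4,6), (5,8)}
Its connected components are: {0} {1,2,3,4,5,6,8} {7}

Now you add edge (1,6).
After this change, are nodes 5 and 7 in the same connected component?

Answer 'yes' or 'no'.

Initial components: {0} {1,2,3,4,5,6,8} {7}
Adding edge (1,6): both already in same component {1,2,3,4,5,6,8}. No change.
New components: {0} {1,2,3,4,5,6,8} {7}
Are 5 and 7 in the same component? no

Answer: no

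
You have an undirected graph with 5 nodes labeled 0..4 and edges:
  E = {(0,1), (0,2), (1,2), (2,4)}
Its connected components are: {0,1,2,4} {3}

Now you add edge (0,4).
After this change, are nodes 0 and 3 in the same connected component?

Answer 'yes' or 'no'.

Initial components: {0,1,2,4} {3}
Adding edge (0,4): both already in same component {0,1,2,4}. No change.
New components: {0,1,2,4} {3}
Are 0 and 3 in the same component? no

Answer: no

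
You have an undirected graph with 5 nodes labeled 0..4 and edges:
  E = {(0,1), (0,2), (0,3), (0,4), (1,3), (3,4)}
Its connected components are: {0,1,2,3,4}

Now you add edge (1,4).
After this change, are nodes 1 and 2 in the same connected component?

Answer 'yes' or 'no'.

Initial components: {0,1,2,3,4}
Adding edge (1,4): both already in same component {0,1,2,3,4}. No change.
New components: {0,1,2,3,4}
Are 1 and 2 in the same component? yes

Answer: yes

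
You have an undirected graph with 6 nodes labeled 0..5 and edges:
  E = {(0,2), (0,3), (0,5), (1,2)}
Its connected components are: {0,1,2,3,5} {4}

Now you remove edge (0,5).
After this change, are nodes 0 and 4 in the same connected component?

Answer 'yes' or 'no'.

Initial components: {0,1,2,3,5} {4}
Removing edge (0,5): it was a bridge — component count 2 -> 3.
New components: {0,1,2,3} {4} {5}
Are 0 and 4 in the same component? no

Answer: no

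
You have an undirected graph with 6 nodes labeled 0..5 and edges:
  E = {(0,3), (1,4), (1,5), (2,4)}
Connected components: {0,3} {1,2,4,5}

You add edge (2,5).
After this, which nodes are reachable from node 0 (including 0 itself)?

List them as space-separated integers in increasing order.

Answer: 0 3

Derivation:
Before: nodes reachable from 0: {0,3}
Adding (2,5): both endpoints already in same component. Reachability from 0 unchanged.
After: nodes reachable from 0: {0,3}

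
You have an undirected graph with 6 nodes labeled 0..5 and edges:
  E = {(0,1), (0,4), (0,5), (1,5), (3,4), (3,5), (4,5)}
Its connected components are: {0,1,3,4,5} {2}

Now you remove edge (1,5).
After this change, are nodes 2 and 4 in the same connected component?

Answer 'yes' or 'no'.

Initial components: {0,1,3,4,5} {2}
Removing edge (1,5): not a bridge — component count unchanged at 2.
New components: {0,1,3,4,5} {2}
Are 2 and 4 in the same component? no

Answer: no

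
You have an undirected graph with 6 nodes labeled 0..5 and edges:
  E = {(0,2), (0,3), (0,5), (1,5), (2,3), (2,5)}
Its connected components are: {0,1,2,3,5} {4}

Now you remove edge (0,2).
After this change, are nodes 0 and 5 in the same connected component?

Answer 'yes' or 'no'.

Answer: yes

Derivation:
Initial components: {0,1,2,3,5} {4}
Removing edge (0,2): not a bridge — component count unchanged at 2.
New components: {0,1,2,3,5} {4}
Are 0 and 5 in the same component? yes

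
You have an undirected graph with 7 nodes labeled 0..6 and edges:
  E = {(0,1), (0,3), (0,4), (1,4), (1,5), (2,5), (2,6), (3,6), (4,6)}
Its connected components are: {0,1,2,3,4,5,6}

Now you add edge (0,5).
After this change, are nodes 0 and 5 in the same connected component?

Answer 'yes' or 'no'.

Initial components: {0,1,2,3,4,5,6}
Adding edge (0,5): both already in same component {0,1,2,3,4,5,6}. No change.
New components: {0,1,2,3,4,5,6}
Are 0 and 5 in the same component? yes

Answer: yes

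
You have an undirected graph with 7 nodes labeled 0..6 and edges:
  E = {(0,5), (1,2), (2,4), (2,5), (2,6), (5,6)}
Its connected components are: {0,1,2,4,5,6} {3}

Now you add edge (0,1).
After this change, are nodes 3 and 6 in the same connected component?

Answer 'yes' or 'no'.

Initial components: {0,1,2,4,5,6} {3}
Adding edge (0,1): both already in same component {0,1,2,4,5,6}. No change.
New components: {0,1,2,4,5,6} {3}
Are 3 and 6 in the same component? no

Answer: no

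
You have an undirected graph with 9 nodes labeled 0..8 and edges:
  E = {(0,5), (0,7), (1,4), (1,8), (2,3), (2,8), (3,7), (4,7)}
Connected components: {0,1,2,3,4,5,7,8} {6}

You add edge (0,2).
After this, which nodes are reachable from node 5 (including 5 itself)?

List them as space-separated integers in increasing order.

Answer: 0 1 2 3 4 5 7 8

Derivation:
Before: nodes reachable from 5: {0,1,2,3,4,5,7,8}
Adding (0,2): both endpoints already in same component. Reachability from 5 unchanged.
After: nodes reachable from 5: {0,1,2,3,4,5,7,8}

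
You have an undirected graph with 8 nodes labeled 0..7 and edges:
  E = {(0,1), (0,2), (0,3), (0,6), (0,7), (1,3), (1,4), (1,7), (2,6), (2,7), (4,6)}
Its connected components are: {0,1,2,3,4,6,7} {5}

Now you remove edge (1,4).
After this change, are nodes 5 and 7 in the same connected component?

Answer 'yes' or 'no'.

Answer: no

Derivation:
Initial components: {0,1,2,3,4,6,7} {5}
Removing edge (1,4): not a bridge — component count unchanged at 2.
New components: {0,1,2,3,4,6,7} {5}
Are 5 and 7 in the same component? no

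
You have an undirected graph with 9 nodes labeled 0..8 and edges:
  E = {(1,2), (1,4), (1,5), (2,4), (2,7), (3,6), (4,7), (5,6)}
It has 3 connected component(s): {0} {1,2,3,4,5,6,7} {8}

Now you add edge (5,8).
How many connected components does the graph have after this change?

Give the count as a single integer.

Initial component count: 3
Add (5,8): merges two components. Count decreases: 3 -> 2.
New component count: 2

Answer: 2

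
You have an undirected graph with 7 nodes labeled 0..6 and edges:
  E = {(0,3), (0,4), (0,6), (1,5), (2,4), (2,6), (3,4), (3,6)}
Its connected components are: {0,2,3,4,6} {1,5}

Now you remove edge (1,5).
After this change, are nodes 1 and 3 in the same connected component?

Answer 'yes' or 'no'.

Initial components: {0,2,3,4,6} {1,5}
Removing edge (1,5): it was a bridge — component count 2 -> 3.
New components: {0,2,3,4,6} {1} {5}
Are 1 and 3 in the same component? no

Answer: no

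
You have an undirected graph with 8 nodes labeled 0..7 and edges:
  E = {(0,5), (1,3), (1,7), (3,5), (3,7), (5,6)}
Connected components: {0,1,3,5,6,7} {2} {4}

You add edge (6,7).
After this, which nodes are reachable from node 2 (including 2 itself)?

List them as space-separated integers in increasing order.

Answer: 2

Derivation:
Before: nodes reachable from 2: {2}
Adding (6,7): both endpoints already in same component. Reachability from 2 unchanged.
After: nodes reachable from 2: {2}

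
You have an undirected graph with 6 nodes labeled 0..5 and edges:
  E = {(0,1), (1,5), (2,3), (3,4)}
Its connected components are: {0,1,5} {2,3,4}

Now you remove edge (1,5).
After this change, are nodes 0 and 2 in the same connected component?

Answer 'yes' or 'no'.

Initial components: {0,1,5} {2,3,4}
Removing edge (1,5): it was a bridge — component count 2 -> 3.
New components: {0,1} {2,3,4} {5}
Are 0 and 2 in the same component? no

Answer: no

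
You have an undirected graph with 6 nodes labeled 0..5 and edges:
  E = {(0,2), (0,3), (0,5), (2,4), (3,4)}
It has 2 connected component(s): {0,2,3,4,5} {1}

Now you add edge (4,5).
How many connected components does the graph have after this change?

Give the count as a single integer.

Answer: 2

Derivation:
Initial component count: 2
Add (4,5): endpoints already in same component. Count unchanged: 2.
New component count: 2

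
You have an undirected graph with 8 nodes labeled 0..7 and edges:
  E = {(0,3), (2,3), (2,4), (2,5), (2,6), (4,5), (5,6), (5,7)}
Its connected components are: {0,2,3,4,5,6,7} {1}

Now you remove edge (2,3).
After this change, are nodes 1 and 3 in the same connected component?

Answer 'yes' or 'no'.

Initial components: {0,2,3,4,5,6,7} {1}
Removing edge (2,3): it was a bridge — component count 2 -> 3.
New components: {0,3} {1} {2,4,5,6,7}
Are 1 and 3 in the same component? no

Answer: no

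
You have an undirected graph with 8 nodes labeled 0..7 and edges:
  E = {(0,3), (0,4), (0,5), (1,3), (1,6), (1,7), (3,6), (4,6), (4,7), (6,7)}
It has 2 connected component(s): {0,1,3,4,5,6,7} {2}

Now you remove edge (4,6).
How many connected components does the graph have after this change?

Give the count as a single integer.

Initial component count: 2
Remove (4,6): not a bridge. Count unchanged: 2.
  After removal, components: {0,1,3,4,5,6,7} {2}
New component count: 2

Answer: 2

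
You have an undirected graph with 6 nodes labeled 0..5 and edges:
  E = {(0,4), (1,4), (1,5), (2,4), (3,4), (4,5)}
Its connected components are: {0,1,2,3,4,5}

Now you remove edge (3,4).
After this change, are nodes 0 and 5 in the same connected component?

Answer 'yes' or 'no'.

Initial components: {0,1,2,3,4,5}
Removing edge (3,4): it was a bridge — component count 1 -> 2.
New components: {0,1,2,4,5} {3}
Are 0 and 5 in the same component? yes

Answer: yes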